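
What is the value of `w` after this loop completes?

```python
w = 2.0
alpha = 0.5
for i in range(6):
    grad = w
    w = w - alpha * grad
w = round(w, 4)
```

Gradient descent: w = 2.0 * (1 - 0.5)^6
`w` takes the values: 2.0 → 1.0 → 0.5 → 0.25 → 0.125 → 0.0625 → 0.03125 → 0.0312

Answer: 0.0312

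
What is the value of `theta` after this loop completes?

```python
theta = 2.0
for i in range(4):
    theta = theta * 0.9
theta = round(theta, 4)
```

Exponential decay: 2.0 * 0.9^4
`theta` takes the values: 2.0 → 1.8 → 1.62 → 1.458 → 1.3122

Answer: 1.3122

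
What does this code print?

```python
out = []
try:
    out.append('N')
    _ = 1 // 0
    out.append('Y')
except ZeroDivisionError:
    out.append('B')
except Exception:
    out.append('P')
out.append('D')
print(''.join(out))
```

Execution trace: 'N' (try body) → 'B' (except ZeroDivisionError) → 'D' (after the try/except). Output: NBD

Answer: NBD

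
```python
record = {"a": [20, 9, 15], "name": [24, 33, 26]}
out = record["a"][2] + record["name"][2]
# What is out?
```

Trace:
`record = {"a": [20, 9, 15], "name": [24, 33, 26]}` → record = {'a': [20, 9, 15], 'name': [24, 33, 26]}
`out = record["a"][2] + record["name"][2]` → out = 41
So out = 41

Answer: 41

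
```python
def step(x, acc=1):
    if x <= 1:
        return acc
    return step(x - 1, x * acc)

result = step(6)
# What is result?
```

Accumulator trace (n, acc): (6, 1) -> (5, 6) -> (4, 30) -> (3, 120) -> (2, 360) -> (1, 720) -> return 720

Answer: 720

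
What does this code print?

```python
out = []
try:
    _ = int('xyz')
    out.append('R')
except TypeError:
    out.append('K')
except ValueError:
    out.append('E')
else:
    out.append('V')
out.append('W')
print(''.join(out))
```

Execution trace: 'E' (except ValueError) → 'W' (after the try/except). Output: EW

Answer: EW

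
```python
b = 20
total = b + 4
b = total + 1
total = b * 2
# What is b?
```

Trace:
`b = 20` → b = 20
`total = b + 4` → total = 24
`b = total + 1` → b = 25
`total = b * 2` → total = 50
So b = 25

Answer: 25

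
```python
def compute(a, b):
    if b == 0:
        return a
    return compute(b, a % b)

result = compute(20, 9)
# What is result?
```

compute(20, 9) -> compute(9, 2) -> compute(2, 1) -> compute(1, 0) -> 1

Answer: 1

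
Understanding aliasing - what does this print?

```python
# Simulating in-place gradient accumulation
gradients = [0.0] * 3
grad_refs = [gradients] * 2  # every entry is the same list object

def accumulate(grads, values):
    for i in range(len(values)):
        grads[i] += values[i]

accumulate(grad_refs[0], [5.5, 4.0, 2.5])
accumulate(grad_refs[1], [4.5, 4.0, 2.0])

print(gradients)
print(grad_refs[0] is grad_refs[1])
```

Key concept: gradient accumulation aliasing.
Step by step:
`gradients = [0.0] * 3` → gradients = [0.0, 0.0, 0.0]
`grad_refs = [gradients] * 2` → grad_refs = [[0.0, 0.0, 0.0], [0.0, 0.0, 0.0]]
`accumulate(grad_refs[0], [5.5, 4.0, 2.5])` → gradients = [5.5, 4.0, 2.5]; grad_refs = [[5.5, 4.0, 2.5], [5.5, 4.0, 2.5]]
`accumulate(grad_refs[1], [4.5, 4.0, 2.0])` → gradients = [10.0, 8.0, 4.5]; grad_refs = [[10.0, 8.0, 4.5], [10.0, 8.0, 4.5]]
`print(gradients)` → prints [10.0, 8.0, 4.5]
`print(grad_refs[0] is grad_refs[1])` → prints True

Answer:
[10.0, 8.0, 4.5]
True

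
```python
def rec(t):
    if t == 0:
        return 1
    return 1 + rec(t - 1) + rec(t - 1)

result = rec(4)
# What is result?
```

rec(t) = 1 + 2·rec(t-1), rec(0)=1. Closed form: (1+1)·2^4 - 1 = 31.

Answer: 31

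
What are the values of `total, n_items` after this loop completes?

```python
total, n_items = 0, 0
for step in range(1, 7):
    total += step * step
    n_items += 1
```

Sum of squares and count
`total, n_items` takes the values: (0, 0) → (1, 0) → (1, 1) → (5, 1) → (5, 2) → (14, 2) → (14, 3) → (30, 3) → (30, 4) → (55, 4) → (55, 5) → (91, 5) → (91, 6)

Answer: 91, 6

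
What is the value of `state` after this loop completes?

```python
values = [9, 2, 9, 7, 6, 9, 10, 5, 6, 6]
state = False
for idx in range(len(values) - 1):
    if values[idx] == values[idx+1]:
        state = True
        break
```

Check consecutive duplicates in [9, 2, 9, 7, 6, 9, 10, 5, 6, 6]
`state` takes the values: False → True

Answer: True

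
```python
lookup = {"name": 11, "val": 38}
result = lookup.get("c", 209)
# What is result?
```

Trace:
`lookup = {"name": 11, "val": 38}` → lookup = {'name': 11, 'val': 38}
`result = lookup.get("c", 209)` → result = 209
So result = 209

Answer: 209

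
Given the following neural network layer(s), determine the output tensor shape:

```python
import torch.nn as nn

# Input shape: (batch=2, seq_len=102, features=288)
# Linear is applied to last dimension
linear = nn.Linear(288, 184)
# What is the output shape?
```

Input: (2, 102, 288) -> Output: (2, 102, 184)

Answer: (2, 102, 184)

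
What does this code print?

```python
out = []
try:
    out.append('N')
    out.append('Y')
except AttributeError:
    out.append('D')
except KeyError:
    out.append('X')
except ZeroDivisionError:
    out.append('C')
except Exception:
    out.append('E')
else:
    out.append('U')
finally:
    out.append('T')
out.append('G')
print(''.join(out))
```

Execution trace: 'N' (try body) → 'Y' (try body, no exception) → 'U' (else) → 'T' (finally) → 'G' (after the try/except). Output: NYUTG

Answer: NYUTG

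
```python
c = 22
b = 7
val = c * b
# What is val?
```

Trace:
`c = 22` → c = 22
`b = 7` → b = 7
`val = c * b` → val = 154
So val = 154

Answer: 154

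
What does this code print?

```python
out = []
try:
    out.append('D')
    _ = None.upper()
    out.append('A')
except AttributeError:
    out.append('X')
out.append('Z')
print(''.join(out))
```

Execution trace: 'D' (try body) → 'X' (except AttributeError) → 'Z' (after the try/except). Output: DXZ

Answer: DXZ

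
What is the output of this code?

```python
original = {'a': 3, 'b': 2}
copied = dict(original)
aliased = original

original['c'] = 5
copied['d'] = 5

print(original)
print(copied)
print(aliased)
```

Key concept: dict() creates copy, assignment creates alias.
Step by step:
`original = {'a': 3, 'b': 2}` → original = {'a': 3, 'b': 2}
`copied = dict(original)` → copied = {'a': 3, 'b': 2}
`aliased = original` → aliased = {'a': 3, 'b': 2} (same object as original)
`original['c'] = 5` → original = {'a': 3, 'b': 2, 'c': 5} (same object as aliased); aliased = {'a': 3, 'b': 2, 'c': 5} (same object as original)
`copied['d'] = 5` → copied = {'a': 3, 'b': 2, 'd': 5}
`print(original)` → prints {'a': 3, 'b': 2, 'c': 5}
`print(copied)` → prints {'a': 3, 'b': 2, 'd': 5}
`print(aliased)` → prints {'a': 3, 'b': 2, 'c': 5}

Answer:
{'a': 3, 'b': 2, 'c': 5}
{'a': 3, 'b': 2, 'd': 5}
{'a': 3, 'b': 2, 'c': 5}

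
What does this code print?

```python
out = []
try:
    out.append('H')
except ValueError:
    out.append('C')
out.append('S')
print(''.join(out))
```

Execution trace: 'H' (try body, no exception) → 'S' (after the try/except). Output: HS

Answer: HS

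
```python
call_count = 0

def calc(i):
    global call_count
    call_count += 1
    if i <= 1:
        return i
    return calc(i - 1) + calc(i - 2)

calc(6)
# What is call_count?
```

Calls(i) = 1 + Calls(i-1) + Calls(i-2); Calls(0)=Calls(1)=1. For i=6 this gives 25.

Answer: 25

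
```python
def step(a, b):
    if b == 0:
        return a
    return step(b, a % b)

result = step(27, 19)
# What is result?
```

step(27, 19) -> step(19, 8) -> step(8, 3) -> step(3, 2) -> step(2, 1) -> step(1, 0) -> 1

Answer: 1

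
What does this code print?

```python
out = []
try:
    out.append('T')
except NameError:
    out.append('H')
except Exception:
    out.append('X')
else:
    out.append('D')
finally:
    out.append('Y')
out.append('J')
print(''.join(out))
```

Execution trace: 'T' (try body, no exception) → 'D' (else) → 'Y' (finally) → 'J' (after the try/except). Output: TDYJ

Answer: TDYJ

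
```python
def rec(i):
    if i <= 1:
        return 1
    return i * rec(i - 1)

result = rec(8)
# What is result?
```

rec(8) = 8 * 7 * 6 * 5 * 4 * 3 * 2 * 1 = 40320

Answer: 40320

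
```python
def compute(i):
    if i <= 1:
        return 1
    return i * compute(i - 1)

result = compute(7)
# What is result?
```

compute(7) = 7 * 6 * 5 * 4 * 3 * 2 * 1 = 5040

Answer: 5040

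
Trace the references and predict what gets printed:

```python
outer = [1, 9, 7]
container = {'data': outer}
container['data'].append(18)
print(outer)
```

Key concept: dict holds reference to list.
Step by step:
`outer = [1, 9, 7]` → outer = [1, 9, 7]
`container = {'data': outer}` → container = {'data': [1, 9, 7]}
`container['data'].append(18)` → outer = [1, 9, 7, 18]; container = {'data': [1, 9, 7, 18]}
`print(outer)` → prints [1, 9, 7, 18]

Answer: [1, 9, 7, 18]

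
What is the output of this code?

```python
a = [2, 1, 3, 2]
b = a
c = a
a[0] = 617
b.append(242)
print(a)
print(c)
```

Key concept: multiple aliases.
Step by step:
`a = [2, 1, 3, 2]` → a = [2, 1, 3, 2]
`b = a` → b = [2, 1, 3, 2] (same object as a)
`c = a` → c = [2, 1, 3, 2] (same object as a, b)
`a[0] = 617` → a = [617, 1, 3, 2] (same object as b, c); b = [617, 1, 3, 2] (same object as a, c); c = [617, 1, 3, 2] (same object as a, b)
`b.append(242)` → a = [617, 1, 3, 2, 242] (same object as b, c); b = [617, 1, 3, 2, 242] (same object as a, c); c = [617, 1, 3, 2, 242] (same object as a, b)
`print(a)` → prints [617, 1, 3, 2, 242]
`print(c)` → prints [617, 1, 3, 2, 242]

Answer:
[617, 1, 3, 2, 242]
[617, 1, 3, 2, 242]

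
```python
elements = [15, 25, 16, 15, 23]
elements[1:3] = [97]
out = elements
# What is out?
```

Trace:
`elements = [15, 25, 16, 15, 23]` → elements = [15, 25, 16, 15, 23]
`elements[1:3] = [97]` → elements = [15, 97, 15, 23]
`out = elements` → out = [15, 97, 15, 23]
So out = [15, 97, 15, 23]

Answer: [15, 97, 15, 23]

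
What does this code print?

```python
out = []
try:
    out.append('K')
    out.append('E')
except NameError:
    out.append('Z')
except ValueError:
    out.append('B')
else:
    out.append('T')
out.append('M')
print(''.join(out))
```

Execution trace: 'K' (try body) → 'E' (try body, no exception) → 'T' (else) → 'M' (after the try/except). Output: KETM

Answer: KETM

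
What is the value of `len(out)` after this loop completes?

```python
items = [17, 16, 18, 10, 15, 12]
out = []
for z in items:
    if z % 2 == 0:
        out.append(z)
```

Count even numbers in [17, 16, 18, 10, 15, 12]
`out` takes the values: [] → [16] → [16, 18] → [16, 18, 10] → [16, 18, 10, 12]
So `len(out)` = 4

Answer: 4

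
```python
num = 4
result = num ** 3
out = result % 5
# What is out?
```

Trace:
`num = 4` → num = 4
`result = num ** 3` → result = 64
`out = result % 5` → out = 4
So out = 4

Answer: 4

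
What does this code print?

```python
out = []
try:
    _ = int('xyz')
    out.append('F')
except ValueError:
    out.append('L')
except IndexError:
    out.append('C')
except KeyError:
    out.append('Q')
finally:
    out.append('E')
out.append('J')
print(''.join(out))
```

Execution trace: 'L' (except ValueError) → 'E' (finally) → 'J' (after the try/except). Output: LEJ

Answer: LEJ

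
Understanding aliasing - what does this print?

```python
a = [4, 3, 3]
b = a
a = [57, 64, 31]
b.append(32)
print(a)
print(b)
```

Key concept: rebinding vs mutation: a is rebound to a new list, b still points at the original.
Step by step:
`a = [4, 3, 3]` → a = [4, 3, 3]
`b = a` → b = [4, 3, 3] (same object as a)
`a = [57, 64, 31]` → a = [57, 64, 31]
`b.append(32)` → b = [4, 3, 3, 32]
`print(a)` → prints [57, 64, 31]
`print(b)` → prints [4, 3, 3, 32]

Answer:
[57, 64, 31]
[4, 3, 3, 32]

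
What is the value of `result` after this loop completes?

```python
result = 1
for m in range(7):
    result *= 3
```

3^7 = 2187
`result` takes the values: 1 → 3 → 9 → 27 → 81 → 243 → 729 → 2187

Answer: 2187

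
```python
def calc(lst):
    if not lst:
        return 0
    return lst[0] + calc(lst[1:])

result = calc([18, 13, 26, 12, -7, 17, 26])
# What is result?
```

18 + 13 + 26 + 12 + (-7) + 17 + 26 + 0 = 105

Answer: 105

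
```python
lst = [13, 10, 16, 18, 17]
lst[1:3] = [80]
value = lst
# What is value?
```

Trace:
`lst = [13, 10, 16, 18, 17]` → lst = [13, 10, 16, 18, 17]
`lst[1:3] = [80]` → lst = [13, 80, 18, 17]
`value = lst` → value = [13, 80, 18, 17]
So value = [13, 80, 18, 17]

Answer: [13, 80, 18, 17]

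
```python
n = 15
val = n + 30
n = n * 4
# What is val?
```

Trace:
`n = 15` → n = 15
`val = n + 30` → val = 45
`n = n * 4` → n = 60
So val = 45

Answer: 45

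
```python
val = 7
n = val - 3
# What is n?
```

Trace:
`val = 7` → val = 7
`n = val - 3` → n = 4
So n = 4

Answer: 4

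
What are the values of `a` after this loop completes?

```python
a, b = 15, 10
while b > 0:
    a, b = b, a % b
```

GCD of 15 and 10
`a` takes the values: 15 → 10 → 5

Answer: 5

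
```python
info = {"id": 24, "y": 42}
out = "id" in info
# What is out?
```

Trace:
`info = {"id": 24, "y": 42}` → info = {'id': 24, 'y': 42}
`out = "id" in info` → out = True
So out = True

Answer: True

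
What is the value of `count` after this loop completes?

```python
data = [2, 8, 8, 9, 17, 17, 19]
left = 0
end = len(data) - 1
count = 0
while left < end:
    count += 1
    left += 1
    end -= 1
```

Iterations until pointers meet (list length 7)
`count` takes the values: 0 → 1 → 2 → 3

Answer: 3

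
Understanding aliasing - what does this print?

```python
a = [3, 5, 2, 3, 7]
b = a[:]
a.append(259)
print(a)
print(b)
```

Key concept: slice [:] creates copy.
Step by step:
`a = [3, 5, 2, 3, 7]` → a = [3, 5, 2, 3, 7]
`b = a[:]` → b = [3, 5, 2, 3, 7]
`a.append(259)` → a = [3, 5, 2, 3, 7, 259]
`print(a)` → prints [3, 5, 2, 3, 7, 259]
`print(b)` → prints [3, 5, 2, 3, 7]

Answer:
[3, 5, 2, 3, 7, 259]
[3, 5, 2, 3, 7]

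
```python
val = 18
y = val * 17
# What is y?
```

Trace:
`val = 18` → val = 18
`y = val * 17` → y = 306
So y = 306

Answer: 306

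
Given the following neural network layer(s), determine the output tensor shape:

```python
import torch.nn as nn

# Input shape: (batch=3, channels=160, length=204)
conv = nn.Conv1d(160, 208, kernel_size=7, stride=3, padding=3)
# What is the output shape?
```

Input: (3, 160, 204) -> Output: (3, 208, 68)

Answer: (3, 208, 68)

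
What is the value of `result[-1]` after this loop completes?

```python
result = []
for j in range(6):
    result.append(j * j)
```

Last element of squares 0 to 5
`result` takes the values: [] → [0] → [0, 1] → [0, 1, 4] → [0, 1, 4, 9] → [0, 1, 4, 9, 16] → [0, 1, 4, 9, 16, 25]
So `result[-1]` = 25

Answer: 25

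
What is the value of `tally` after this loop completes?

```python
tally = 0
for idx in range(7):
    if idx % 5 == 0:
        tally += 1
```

Count numbers divisible by 5 in range(7)
`tally` takes the values: 0 → 1 → 2

Answer: 2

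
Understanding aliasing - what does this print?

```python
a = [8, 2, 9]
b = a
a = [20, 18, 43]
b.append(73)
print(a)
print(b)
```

Key concept: rebinding vs mutation: a is rebound to a new list, b still points at the original.
Step by step:
`a = [8, 2, 9]` → a = [8, 2, 9]
`b = a` → b = [8, 2, 9] (same object as a)
`a = [20, 18, 43]` → a = [20, 18, 43]
`b.append(73)` → b = [8, 2, 9, 73]
`print(a)` → prints [20, 18, 43]
`print(b)` → prints [8, 2, 9, 73]

Answer:
[20, 18, 43]
[8, 2, 9, 73]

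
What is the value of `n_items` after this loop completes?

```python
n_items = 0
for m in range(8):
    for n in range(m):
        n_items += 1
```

Triangle number: 0+1+2+...+7
`n_items` takes the values: 0 → 1 → 2 → 3 → 4 → 5 → 6 → 7 → 8 → 9 → 10 → 11 → 12 → 13 → 14 → 15 → 16 → 17 → 18 → 19 → 20 → 21 → 22 → 23 → 24 → 25 → 26 → 27 → 28

Answer: 28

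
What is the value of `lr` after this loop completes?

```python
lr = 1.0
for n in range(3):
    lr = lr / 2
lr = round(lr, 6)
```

Halving LR 3 times: 1 / 2^3
`lr` takes the values: 1.0 → 0.5 → 0.25 → 0.125

Answer: 0.125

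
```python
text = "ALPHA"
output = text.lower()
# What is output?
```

Trace:
`text = "ALPHA"` → text = 'ALPHA'
`output = text.lower()` → output = 'alpha'
So output = 'alpha'

Answer: 'alpha'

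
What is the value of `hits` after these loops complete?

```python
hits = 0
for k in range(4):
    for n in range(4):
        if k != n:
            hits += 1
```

4² - 4 (exclude diagonal)
`hits` takes the values: 0 → 1 → 2 → 3 → 4 → 5 → 6 → 7 → 8 → 9 → 10 → 11 → 12

Answer: 12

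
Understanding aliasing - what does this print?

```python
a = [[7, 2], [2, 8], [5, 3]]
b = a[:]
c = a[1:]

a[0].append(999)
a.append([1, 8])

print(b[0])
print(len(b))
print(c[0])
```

Key concept: slice with nested mutation.
Step by step:
`a = [[7, 2], [2, 8], [5, 3]]` → a = [[7, 2], [2, 8], [5, 3]]
`b = a[:]` → b = [[7, 2], [2, 8], [5, 3]]
`c = a[1:]` → c = [[2, 8], [5, 3]]
`a[0].append(999)` → a = [[7, 2, 999], [2, 8], [5, 3]]; b = [[7, 2, 999], [2, 8], [5, 3]]
`a.append([1, 8])` → a = [[7, 2, 999], [2, 8], [5, 3], [1, 8]]
`print(b[0])` → prints [7, 2, 999]
`print(len(b))` → prints 3
`print(c[0])` → prints [2, 8]

Answer:
[7, 2, 999]
3
[2, 8]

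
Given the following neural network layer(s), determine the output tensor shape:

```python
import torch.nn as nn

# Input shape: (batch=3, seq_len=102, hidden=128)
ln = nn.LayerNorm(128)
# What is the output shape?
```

Input: (3, 102, 128) -> Output: (3, 102, 128)

Answer: (3, 102, 128)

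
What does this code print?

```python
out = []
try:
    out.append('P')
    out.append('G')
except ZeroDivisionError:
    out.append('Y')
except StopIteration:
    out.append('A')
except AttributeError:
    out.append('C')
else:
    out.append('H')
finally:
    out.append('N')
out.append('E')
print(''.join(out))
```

Execution trace: 'P' (try body) → 'G' (try body, no exception) → 'H' (else) → 'N' (finally) → 'E' (after the try/except). Output: PGHNE

Answer: PGHNE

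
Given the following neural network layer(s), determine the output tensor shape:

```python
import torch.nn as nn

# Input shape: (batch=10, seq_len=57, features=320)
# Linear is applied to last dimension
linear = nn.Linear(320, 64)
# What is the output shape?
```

Input: (10, 57, 320) -> Output: (10, 57, 64)

Answer: (10, 57, 64)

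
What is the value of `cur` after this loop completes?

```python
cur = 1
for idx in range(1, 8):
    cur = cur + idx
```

Start at 1, add 1 through 7
`cur` takes the values: 1 → 2 → 4 → 7 → 11 → 16 → 22 → 29

Answer: 29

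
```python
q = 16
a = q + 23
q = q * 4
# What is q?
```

Trace:
`q = 16` → q = 16
`a = q + 23` → a = 39
`q = q * 4` → q = 64
So q = 64

Answer: 64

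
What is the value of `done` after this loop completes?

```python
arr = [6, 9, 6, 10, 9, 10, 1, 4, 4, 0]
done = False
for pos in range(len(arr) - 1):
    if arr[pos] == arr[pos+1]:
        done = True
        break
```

Check consecutive duplicates in [6, 9, 6, 10, 9, 10, 1, 4, 4, 0]
`done` takes the values: False → True

Answer: True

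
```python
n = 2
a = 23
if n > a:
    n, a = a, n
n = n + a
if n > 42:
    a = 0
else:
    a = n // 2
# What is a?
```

Trace:
`n = 2` → n = 2
`a = 23` → a = 23
`if n > a: ...` → n > a is False → no variable changes
`n = n + a` → n = 25
`if n > 42: ...` → n > 42 is False, take else branch → a = 12
So a = 12

Answer: 12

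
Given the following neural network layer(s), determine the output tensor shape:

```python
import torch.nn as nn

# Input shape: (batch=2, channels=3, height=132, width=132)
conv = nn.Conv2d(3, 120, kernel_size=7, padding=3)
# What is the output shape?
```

Input: (2, 3, 132, 132) -> Output: (2, 120, 132, 132)

Answer: (2, 120, 132, 132)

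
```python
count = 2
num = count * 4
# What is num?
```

Trace:
`count = 2` → count = 2
`num = count * 4` → num = 8
So num = 8

Answer: 8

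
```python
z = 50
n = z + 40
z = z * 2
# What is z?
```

Trace:
`z = 50` → z = 50
`n = z + 40` → n = 90
`z = z * 2` → z = 100
So z = 100

Answer: 100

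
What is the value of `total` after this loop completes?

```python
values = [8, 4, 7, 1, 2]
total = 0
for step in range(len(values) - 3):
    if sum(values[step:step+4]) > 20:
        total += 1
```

Count windows with sum > 20
`total` takes the values: 0

Answer: 0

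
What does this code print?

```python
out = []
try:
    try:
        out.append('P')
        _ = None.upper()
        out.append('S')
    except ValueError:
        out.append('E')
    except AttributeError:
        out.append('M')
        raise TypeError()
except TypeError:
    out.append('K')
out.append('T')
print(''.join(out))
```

Execution trace: 'P' (inner try body) → 'M' (inner except AttributeError) → 'K' (outer except TypeError) → 'T' (after the try/except). Output: PMKT

Answer: PMKT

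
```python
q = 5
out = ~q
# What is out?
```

Trace:
`q = 5` → q = 5
`out = ~q` → out = -6
So out = -6

Answer: -6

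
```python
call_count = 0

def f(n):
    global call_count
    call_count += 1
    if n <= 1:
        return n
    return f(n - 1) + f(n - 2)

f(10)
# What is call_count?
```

Calls(n) = 1 + Calls(n-1) + Calls(n-2); Calls(0)=Calls(1)=1. For n=10 this gives 177.

Answer: 177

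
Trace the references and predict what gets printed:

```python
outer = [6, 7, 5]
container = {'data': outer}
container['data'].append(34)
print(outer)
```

Key concept: dict holds reference to list.
Step by step:
`outer = [6, 7, 5]` → outer = [6, 7, 5]
`container = {'data': outer}` → container = {'data': [6, 7, 5]}
`container['data'].append(34)` → outer = [6, 7, 5, 34]; container = {'data': [6, 7, 5, 34]}
`print(outer)` → prints [6, 7, 5, 34]

Answer: [6, 7, 5, 34]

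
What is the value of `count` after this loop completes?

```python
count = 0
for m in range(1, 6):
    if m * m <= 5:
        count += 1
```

Count numbers where m² ≤ 5
`count` takes the values: 0 → 1 → 2

Answer: 2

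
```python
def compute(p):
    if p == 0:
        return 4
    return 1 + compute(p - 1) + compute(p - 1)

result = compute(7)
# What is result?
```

compute(p) = 1 + 2·compute(p-1), compute(0)=4. Closed form: (4+1)·2^7 - 1 = 639.

Answer: 639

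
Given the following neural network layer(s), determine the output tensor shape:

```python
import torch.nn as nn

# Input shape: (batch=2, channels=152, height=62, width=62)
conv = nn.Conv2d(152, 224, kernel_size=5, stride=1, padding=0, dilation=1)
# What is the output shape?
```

Input: (2, 152, 62, 62) -> Output: (2, 224, 58, 58)

Answer: (2, 224, 58, 58)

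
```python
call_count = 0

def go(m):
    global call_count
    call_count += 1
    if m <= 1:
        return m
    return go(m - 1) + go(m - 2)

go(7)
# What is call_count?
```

Calls(m) = 1 + Calls(m-1) + Calls(m-2); Calls(0)=Calls(1)=1. For m=7 this gives 41.

Answer: 41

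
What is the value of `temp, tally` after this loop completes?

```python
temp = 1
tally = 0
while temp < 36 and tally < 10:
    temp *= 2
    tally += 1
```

Double until >= 36 or 10 iterations
`temp, tally` takes the values: (1, 0) → (2, 0) → (2, 1) → (4, 1) → (4, 2) → (8, 2) → (8, 3) → (16, 3) → (16, 4) → (32, 4) → (32, 5) → (64, 5) → (64, 6)

Answer: 64, 6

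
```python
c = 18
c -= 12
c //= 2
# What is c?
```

Trace:
`c = 18` → c = 18
`c -= 12` → c = 6
`c //= 2` → c = 3
So c = 3

Answer: 3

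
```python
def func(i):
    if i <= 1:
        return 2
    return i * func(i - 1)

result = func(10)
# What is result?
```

func(10) = 10 * 9 * 8 * 7 * 6 * 5 * 4 * 3 * 2 * 2 = 7257600

Answer: 7257600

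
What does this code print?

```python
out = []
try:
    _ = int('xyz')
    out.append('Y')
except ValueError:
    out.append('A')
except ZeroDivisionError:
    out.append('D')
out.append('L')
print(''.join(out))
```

Execution trace: 'A' (except ValueError) → 'L' (after the try/except). Output: AL

Answer: AL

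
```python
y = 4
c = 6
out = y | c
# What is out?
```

Trace:
`y = 4` → y = 4
`c = 6` → c = 6
`out = y | c` → out = 6
So out = 6

Answer: 6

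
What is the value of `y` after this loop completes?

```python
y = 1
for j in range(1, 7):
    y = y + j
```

Start at 1, add 1 through 6
`y` takes the values: 1 → 2 → 4 → 7 → 11 → 16 → 22

Answer: 22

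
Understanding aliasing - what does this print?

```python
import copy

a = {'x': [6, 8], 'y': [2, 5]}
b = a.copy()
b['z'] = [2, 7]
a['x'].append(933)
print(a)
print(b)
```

Key concept: shallow copy of dict with mutable values.
Step by step:
`a = {'x': [6, 8], 'y': [2, 5]}` → a = {'x': [6, 8], 'y': [2, 5]}
`b = a.copy()` → b = {'x': [6, 8], 'y': [2, 5]}
`b['z'] = [2, 7]` → b = {'x': [6, 8], 'y': [2, 5], 'z': [2, 7]}
`a['x'].append(933)` → a = {'x': [6, 8, 933], 'y': [2, 5]}; b = {'x': [6, 8, 933], 'y': [2, 5], 'z': [2, 7]}
`print(a)` → prints {'x': [6, 8, 933], 'y': [2, 5]}
`print(b)` → prints {'x': [6, 8, 933], 'y': [2, 5], 'z': [2, 7]}

Answer:
{'x': [6, 8, 933], 'y': [2, 5]}
{'x': [6, 8, 933], 'y': [2, 5], 'z': [2, 7]}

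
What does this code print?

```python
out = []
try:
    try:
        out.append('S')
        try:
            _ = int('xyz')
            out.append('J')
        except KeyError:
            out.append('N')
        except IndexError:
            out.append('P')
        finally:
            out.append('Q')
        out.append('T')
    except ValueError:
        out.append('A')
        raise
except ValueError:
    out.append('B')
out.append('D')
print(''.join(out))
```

Execution trace: 'S' (try body) → 'Q' (inner finally) → 'A' (except ValueError) → 'B' (outer except ValueError) → 'D' (after the try/except). Output: SQABD

Answer: SQABD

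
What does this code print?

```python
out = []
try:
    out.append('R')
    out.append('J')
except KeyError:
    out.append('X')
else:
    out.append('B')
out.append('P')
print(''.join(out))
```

Execution trace: 'R' (try body) → 'J' (try body, no exception) → 'B' (else) → 'P' (after the try/except). Output: RJBP

Answer: RJBP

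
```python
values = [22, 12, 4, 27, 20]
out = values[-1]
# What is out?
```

Trace:
`values = [22, 12, 4, 27, 20]` → values = [22, 12, 4, 27, 20]
`out = values[-1]` → out = 20
So out = 20

Answer: 20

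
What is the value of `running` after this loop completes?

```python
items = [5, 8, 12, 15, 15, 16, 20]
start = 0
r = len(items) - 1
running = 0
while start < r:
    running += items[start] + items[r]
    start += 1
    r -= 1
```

Sum of pairs from ends
`running` takes the values: 0 → 25 → 49 → 76

Answer: 76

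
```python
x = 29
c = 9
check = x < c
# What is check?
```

Trace:
`x = 29` → x = 29
`c = 9` → c = 9
`check = x < c` → check = False
So check = False

Answer: False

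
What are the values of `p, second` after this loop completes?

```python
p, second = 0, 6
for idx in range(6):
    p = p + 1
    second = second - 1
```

p goes 0→6, second goes 6→0
`p, second` takes the values: (0, 6) → (1, 6) → (1, 5) → (2, 5) → (2, 4) → (3, 4) → (3, 3) → (4, 3) → (4, 2) → (5, 2) → (5, 1) → (6, 1) → (6, 0)

Answer: 6, 0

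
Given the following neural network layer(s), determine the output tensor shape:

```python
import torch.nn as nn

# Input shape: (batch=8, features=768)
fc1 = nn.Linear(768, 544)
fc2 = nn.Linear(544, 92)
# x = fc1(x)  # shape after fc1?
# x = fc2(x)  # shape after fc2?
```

Input: (8, 768) -> after fc1: (8, 544) -> Output: (8, 92)

Answer: (8, 92)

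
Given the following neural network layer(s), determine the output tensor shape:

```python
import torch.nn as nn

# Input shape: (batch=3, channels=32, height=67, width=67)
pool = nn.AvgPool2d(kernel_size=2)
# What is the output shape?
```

Input: (3, 32, 67, 67) -> Output: (3, 32, 33, 33)

Answer: (3, 32, 33, 33)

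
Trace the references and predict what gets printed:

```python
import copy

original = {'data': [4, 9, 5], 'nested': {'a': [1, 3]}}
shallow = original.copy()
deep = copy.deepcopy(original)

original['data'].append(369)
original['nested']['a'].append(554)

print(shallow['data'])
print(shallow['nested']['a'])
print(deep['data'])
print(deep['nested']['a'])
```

Key concept: comparing shallow vs deep copy.
Step by step:
`original = {'data': [4, 9, 5], 'nested': {'a': [1, 3]}}` → original = {'data': [4, 9, 5], 'nested': {'a': [1, 3]}}
`shallow = original.copy()` → shallow = {'data': [4, 9, 5], 'nested': {'a': [1, 3]}}
`deep = copy.deepcopy(original)` → deep = {'data': [4, 9, 5], 'nested': {'a': [1, 3]}}
`original['data'].append(369)` → original = {'data': [4, 9, 5, 369], 'nested': {'a': [1, 3]}}; shallow = {'data': [4, 9, 5, 369], 'nested': {'a': [1, 3]}}
`original['nested']['a'].append(554)` → original = {'data': [4, 9, 5, 369], 'nested': {'a': [1, 3, 554]}}; shallow = {'data': [4, 9, 5, 369], 'nested': {'a': [1, 3, 554]}}
`print(shallow['data'])` → prints [4, 9, 5, 369]
`print(shallow['nested']['a'])` → prints [1, 3, 554]
`print(deep['data'])` → prints [4, 9, 5]
`print(deep['nested']['a'])` → prints [1, 3]

Answer:
[4, 9, 5, 369]
[1, 3, 554]
[4, 9, 5]
[1, 3]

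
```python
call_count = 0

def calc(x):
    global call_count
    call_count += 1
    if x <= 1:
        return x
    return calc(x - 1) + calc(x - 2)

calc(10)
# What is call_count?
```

Calls(x) = 1 + Calls(x-1) + Calls(x-2); Calls(0)=Calls(1)=1. For x=10 this gives 177.

Answer: 177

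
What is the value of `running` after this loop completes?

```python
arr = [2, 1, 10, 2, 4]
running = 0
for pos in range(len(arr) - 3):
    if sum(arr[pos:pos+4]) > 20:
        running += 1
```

Count windows with sum > 20
`running` takes the values: 0

Answer: 0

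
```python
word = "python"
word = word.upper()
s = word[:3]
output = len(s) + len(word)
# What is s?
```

Trace:
`word = "python"` → word = 'python'
`word = word.upper()` → word = 'PYTHON'
`s = word[:3]` → s = 'PYT'
`output = len(s) + len(word)` → output = 9
So s = 'PYT'

Answer: 'PYT'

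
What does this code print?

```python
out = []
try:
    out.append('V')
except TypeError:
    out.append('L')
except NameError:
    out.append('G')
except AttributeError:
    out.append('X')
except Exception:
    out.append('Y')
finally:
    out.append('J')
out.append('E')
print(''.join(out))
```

Execution trace: 'V' (try body, no exception) → 'J' (finally) → 'E' (after the try/except). Output: VJE

Answer: VJE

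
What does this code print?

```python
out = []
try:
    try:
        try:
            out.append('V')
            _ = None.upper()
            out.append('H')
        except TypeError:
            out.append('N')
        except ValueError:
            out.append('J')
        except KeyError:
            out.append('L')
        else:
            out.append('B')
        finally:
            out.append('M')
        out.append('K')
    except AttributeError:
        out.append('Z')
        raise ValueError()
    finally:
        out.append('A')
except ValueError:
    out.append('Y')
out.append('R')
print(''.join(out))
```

Execution trace: 'V' (inner try body) → 'M' (inner finally) → 'Z' (except AttributeError) → 'A' (finally) → 'Y' (outer except ValueError) → 'R' (after the try/except). Output: VMZAYR

Answer: VMZAYR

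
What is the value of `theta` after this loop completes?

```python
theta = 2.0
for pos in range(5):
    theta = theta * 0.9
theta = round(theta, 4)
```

Exponential decay: 2.0 * 0.9^5
`theta` takes the values: 2.0 → 1.8 → 1.62 → 1.458 → 1.3122 → 1.18098 → 1.181

Answer: 1.181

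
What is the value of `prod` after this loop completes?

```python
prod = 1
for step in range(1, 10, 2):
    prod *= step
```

Product of 1, 3, 5, ... up to 9
`prod` takes the values: 1 → 3 → 15 → 105 → 945

Answer: 945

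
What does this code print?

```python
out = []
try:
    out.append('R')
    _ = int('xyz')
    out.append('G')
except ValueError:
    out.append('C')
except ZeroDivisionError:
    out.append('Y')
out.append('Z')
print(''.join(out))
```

Execution trace: 'R' (try body) → 'C' (except ValueError) → 'Z' (after the try/except). Output: RCZ

Answer: RCZ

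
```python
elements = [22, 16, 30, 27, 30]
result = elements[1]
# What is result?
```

Trace:
`elements = [22, 16, 30, 27, 30]` → elements = [22, 16, 30, 27, 30]
`result = elements[1]` → result = 16
So result = 16

Answer: 16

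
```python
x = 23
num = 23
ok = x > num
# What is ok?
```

Trace:
`x = 23` → x = 23
`num = 23` → num = 23
`ok = x > num` → ok = False
So ok = False

Answer: False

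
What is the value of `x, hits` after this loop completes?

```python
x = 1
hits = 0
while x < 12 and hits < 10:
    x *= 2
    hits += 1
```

Double until >= 12 or 10 iterations
`x, hits` takes the values: (1, 0) → (2, 0) → (2, 1) → (4, 1) → (4, 2) → (8, 2) → (8, 3) → (16, 3) → (16, 4)

Answer: 16, 4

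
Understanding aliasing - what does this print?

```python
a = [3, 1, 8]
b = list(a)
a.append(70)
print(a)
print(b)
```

Key concept: list() constructor creates copy.
Step by step:
`a = [3, 1, 8]` → a = [3, 1, 8]
`b = list(a)` → b = [3, 1, 8]
`a.append(70)` → a = [3, 1, 8, 70]
`print(a)` → prints [3, 1, 8, 70]
`print(b)` → prints [3, 1, 8]

Answer:
[3, 1, 8, 70]
[3, 1, 8]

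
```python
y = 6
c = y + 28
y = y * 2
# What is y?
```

Trace:
`y = 6` → y = 6
`c = y + 28` → c = 34
`y = y * 2` → y = 12
So y = 12

Answer: 12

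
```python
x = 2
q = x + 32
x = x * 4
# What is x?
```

Trace:
`x = 2` → x = 2
`q = x + 32` → q = 34
`x = x * 4` → x = 8
So x = 8

Answer: 8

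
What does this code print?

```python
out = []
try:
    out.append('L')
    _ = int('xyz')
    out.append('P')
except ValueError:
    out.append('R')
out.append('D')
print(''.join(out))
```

Execution trace: 'L' (try body) → 'R' (except ValueError) → 'D' (after the try/except). Output: LRD

Answer: LRD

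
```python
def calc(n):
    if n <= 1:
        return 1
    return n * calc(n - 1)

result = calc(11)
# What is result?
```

calc(11) = 11 * 10 * 9 * 8 * 7 * 6 * 5 * 4 * 3 * 2 * 1 = 39916800

Answer: 39916800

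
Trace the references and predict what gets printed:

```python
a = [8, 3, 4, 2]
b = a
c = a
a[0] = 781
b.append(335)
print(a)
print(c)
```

Key concept: multiple aliases.
Step by step:
`a = [8, 3, 4, 2]` → a = [8, 3, 4, 2]
`b = a` → b = [8, 3, 4, 2] (same object as a)
`c = a` → c = [8, 3, 4, 2] (same object as a, b)
`a[0] = 781` → a = [781, 3, 4, 2] (same object as b, c); b = [781, 3, 4, 2] (same object as a, c); c = [781, 3, 4, 2] (same object as a, b)
`b.append(335)` → a = [781, 3, 4, 2, 335] (same object as b, c); b = [781, 3, 4, 2, 335] (same object as a, c); c = [781, 3, 4, 2, 335] (same object as a, b)
`print(a)` → prints [781, 3, 4, 2, 335]
`print(c)` → prints [781, 3, 4, 2, 335]

Answer:
[781, 3, 4, 2, 335]
[781, 3, 4, 2, 335]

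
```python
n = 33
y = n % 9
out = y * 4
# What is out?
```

Trace:
`n = 33` → n = 33
`y = n % 9` → y = 6
`out = y * 4` → out = 24
So out = 24

Answer: 24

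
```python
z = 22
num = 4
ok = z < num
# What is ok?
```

Trace:
`z = 22` → z = 22
`num = 4` → num = 4
`ok = z < num` → ok = False
So ok = False

Answer: False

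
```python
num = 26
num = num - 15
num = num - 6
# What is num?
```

Trace:
`num = 26` → num = 26
`num = num - 15` → num = 11
`num = num - 6` → num = 5
So num = 5

Answer: 5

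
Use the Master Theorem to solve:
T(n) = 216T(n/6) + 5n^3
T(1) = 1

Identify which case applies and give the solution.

a=216, b=6, f(n)=5n^3. log_6(216) = 3. Since c=3 = 3, Case 2 applies: T(n) = Θ(n^log_b(a) · log n) = O(n^3 log n).

Answer: O(n^3 log n) - Case 2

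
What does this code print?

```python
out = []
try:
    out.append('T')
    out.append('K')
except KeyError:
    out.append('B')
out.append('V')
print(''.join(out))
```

Execution trace: 'T' (try body) → 'K' (try body, no exception) → 'V' (after the try/except). Output: TKV

Answer: TKV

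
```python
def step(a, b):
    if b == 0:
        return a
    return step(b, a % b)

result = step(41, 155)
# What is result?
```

step(41, 155) -> step(155, 41) -> step(41, 32) -> step(32, 9) -> step(9, 5) -> step(5, 4) -> step(4, 1) -> step(1, 0) -> 1

Answer: 1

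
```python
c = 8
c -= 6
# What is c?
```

Trace:
`c = 8` → c = 8
`c -= 6` → c = 2
So c = 2

Answer: 2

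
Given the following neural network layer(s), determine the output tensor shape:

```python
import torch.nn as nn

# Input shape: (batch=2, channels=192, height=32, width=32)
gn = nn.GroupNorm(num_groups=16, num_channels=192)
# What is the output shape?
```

Input: (2, 192, 32, 32) -> Output: (2, 192, 32, 32)

Answer: (2, 192, 32, 32)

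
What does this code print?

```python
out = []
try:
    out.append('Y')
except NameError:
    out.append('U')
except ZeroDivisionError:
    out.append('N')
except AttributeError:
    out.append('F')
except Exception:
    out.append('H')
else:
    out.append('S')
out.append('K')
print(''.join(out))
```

Execution trace: 'Y' (try body, no exception) → 'S' (else) → 'K' (after the try/except). Output: YSK

Answer: YSK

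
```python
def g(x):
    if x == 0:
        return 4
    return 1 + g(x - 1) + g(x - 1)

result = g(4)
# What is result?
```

g(x) = 1 + 2·g(x-1), g(0)=4. Closed form: (4+1)·2^4 - 1 = 79.

Answer: 79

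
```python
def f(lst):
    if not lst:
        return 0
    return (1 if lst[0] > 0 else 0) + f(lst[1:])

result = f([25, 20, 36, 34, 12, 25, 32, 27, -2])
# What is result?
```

Count of positive elements in [25, 20, 36, 34, 12, 25, 32, 27, -2] = 8

Answer: 8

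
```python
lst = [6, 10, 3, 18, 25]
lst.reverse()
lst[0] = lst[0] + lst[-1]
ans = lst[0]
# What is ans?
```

Trace:
`lst = [6, 10, 3, 18, 25]` → lst = [6, 10, 3, 18, 25]
`lst.reverse()` → lst = [25, 18, 3, 10, 6]
`lst[0] = lst[0] + lst[-1]` → lst = [31, 18, 3, 10, 6]
`ans = lst[0]` → ans = 31
So ans = 31

Answer: 31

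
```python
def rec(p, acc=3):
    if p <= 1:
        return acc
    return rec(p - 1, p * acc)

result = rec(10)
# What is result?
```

Accumulator trace (n, acc): (10, 3) -> (9, 30) -> (8, 270) -> (7, 2160) -> (6, 15120) -> (5, 90720) -> (4, 453600) -> (3, 1814400) -> (2, 5443200) -> (1, 10886400) -> return 10886400

Answer: 10886400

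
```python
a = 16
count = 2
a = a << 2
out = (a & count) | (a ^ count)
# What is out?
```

Trace:
`a = 16` → a = 16
`count = 2` → count = 2
`a = a << 2` → a = 64
`out = (a & count) | (a ^ count)` → out = 66
So out = 66

Answer: 66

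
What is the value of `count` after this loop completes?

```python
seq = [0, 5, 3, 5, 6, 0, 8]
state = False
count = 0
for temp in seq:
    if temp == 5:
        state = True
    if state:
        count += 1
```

Count elements after first 5 in [0, 5, 3, 5, 6, 0, 8]
`count` takes the values: 0 → 1 → 2 → 3 → 4 → 5 → 6

Answer: 6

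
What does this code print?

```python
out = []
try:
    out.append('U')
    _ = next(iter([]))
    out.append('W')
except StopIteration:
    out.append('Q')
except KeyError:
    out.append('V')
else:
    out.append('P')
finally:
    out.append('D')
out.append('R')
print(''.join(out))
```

Execution trace: 'U' (try body) → 'Q' (except StopIteration) → 'D' (finally) → 'R' (after the try/except). Output: UQDR

Answer: UQDR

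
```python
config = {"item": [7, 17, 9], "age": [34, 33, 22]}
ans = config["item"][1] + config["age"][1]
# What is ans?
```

Trace:
`config = {"item": [7, 17, 9], "age": [34, 33, 22]}` → config = {'item': [7, 17, 9], 'age': [34, 33, 22]}
`ans = config["item"][1] + config["age"][1]` → ans = 50
So ans = 50

Answer: 50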